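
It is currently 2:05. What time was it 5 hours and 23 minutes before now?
Starting time: 2:05 = 125 total minutes past 12:00
Subtracting: 5 hours and 23 minutes = 323 minutes
125 - 323 = -198 (negative, add 12 hours = 720) = 522 minutes
= 8 hours and 42 minutes past 12:00 = 8:42

Final answer: 8:42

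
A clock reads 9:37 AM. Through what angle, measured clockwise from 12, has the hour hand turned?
The hour hand moves 30 degrees per hour and 0.5 degrees per minute.
At 9:37: (9) x 30 + 37 x 0.5 = 270 + 18.5 = 288.5 degrees

Final answer: 288.5 degrees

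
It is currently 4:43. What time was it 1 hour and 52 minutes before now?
Starting time: 4:43 = 283 total minutes past 12:00
Subtracting: 1 hour and 52 minutes = 112 minutes
283 - 112 = 171 minutes
= 2 hours and 51 minutes past 12:00 = 2:51

Final answer: 2:51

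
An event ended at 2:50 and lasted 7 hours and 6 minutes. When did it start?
Starting time: 2:50 = 170 total minutes past 12:00
Subtracting: 7 hours and 6 minutes = 426 minutes
170 - 426 = -256 (negative, add 12 hours = 720) = 464 minutes
= 7 hours and 44 minutes past 12:00 = 7:44

Final answer: 7:44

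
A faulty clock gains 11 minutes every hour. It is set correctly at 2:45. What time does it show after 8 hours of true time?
For every 60 true minutes, the faulty clock advances 60 + 11 = 71 minutes.
True elapsed: 8 hours = 480 minutes.
Faulty clock advances: 480 x 71/60 = 568 minutes (drift: 88 minutes ahead).
Shown time: 2:45 + 568 minutes = 12:13.

Final answer: 12:13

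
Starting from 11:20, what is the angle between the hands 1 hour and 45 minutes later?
First find the time 1 hour and 45 minutes after 11:20.
Total minutes: 11 x 60 + 20 + 1 x 60 + 45 = 785.
785 mod 720 = 65 minutes = 1:05.
Now compute the angle at 1:05:
Hour hand: 1 x 30 + 5 x 0.5 = 32.5 degrees
Minute hand: 5 x 6 = 30 degrees
Difference: |32.5 - 30| = 2.5 degrees
The angle is 2.5 degrees

Final answer: 2.5 degrees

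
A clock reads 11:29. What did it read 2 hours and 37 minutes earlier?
Starting time: 11:29 = 689 total minutes past 12:00
Subtracting: 2 hours and 37 minutes = 157 minutes
689 - 157 = 532 minutes
= 8 hours and 52 minutes past 12:00 = 8:52

Final answer: 8:52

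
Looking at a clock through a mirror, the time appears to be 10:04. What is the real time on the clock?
Reflection across the vertical (12-6) axis maps a hand at angle A degrees to (360 - A) degrees, which sends a reading of T minutes past 12:00 to (720 - T) minutes past 12:00.
Mirror reads 10:04 = 604 minutes past 12:00.
Actual time: (720 - 604) mod 720 = 116 minutes = 1:56.

Final answer: 1:56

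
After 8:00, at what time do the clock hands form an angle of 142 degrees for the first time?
At t minutes past 8:00, the hour hand is at 30 x 8 + 0.5t degrees and the minute hand is at 6t degrees.
The smaller angle between them is 142 degrees when |30H - 5.5t| = 142 or |30H - 5.5t| = 218.
With H = 8, solve 30 x 8 - 5.5t = +/- target for each target:
  t = (30 x 8 - 142) / 5.5 = 17.82
  t = (30 x 8 + 142) / 5.5 = 69.45 (outside (0, 60))
  t = (30 x 8 - 218) / 5.5 = 4
  t = (30 x 8 + 218) / 5.5 = 83.27 (outside (0, 60))
Valid solutions in (0, 60): {4, 17.82} minutes.
The first occurrence is t = 4 minutes.
The hands form a 142-degree angle at 4 minutes past 8:00.

Final answer: 4 minutes past 8:00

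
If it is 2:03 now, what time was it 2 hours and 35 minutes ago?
Starting time: 2:03 = 123 total minutes past 12:00
Subtracting: 2 hours and 35 minutes = 155 minutes
123 - 155 = -32 (negative, add 12 hours = 720) = 688 minutes
= 11 hours and 28 minutes past 12:00 = 11:28

Final answer: 11:28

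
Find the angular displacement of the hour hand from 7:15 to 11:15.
The hour hand moves 0.5 degrees per minute.
Time elapsed: 11:15 - 7:15 = 240 minutes
Angular displacement: 240 x 0.5 = 120 degrees

Final answer: 120 degrees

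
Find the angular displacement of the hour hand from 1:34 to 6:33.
The hour hand moves 0.5 degrees per minute.
Time elapsed: 6:33 - 1:34 = 299 minutes
Angular displacement: 299 x 0.5 = 149.5 degrees

Final answer: 149.5 degrees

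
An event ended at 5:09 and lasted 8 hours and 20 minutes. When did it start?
Starting time: 5:09 = 309 total minutes past 12:00
Subtracting: 8 hours and 20 minutes = 500 minutes
309 - 500 = -191 (negative, add 12 hours = 720) = 529 minutes
= 8 hours and 49 minutes past 12:00 = 8:49

Final answer: 8:49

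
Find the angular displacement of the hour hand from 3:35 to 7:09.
The hour hand moves 0.5 degrees per minute.
Time elapsed: 7:09 - 3:35 = 214 minutes
Angular displacement: 214 x 0.5 = 107 degrees

Final answer: 107 degrees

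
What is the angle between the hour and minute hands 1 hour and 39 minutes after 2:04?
First find the time 1 hour and 39 minutes after 2:04.
Total minutes: 2 x 60 + 4 + 1 x 60 + 39 = 223.
223 mod 720 = 223 minutes = 3:43.
Now compute the angle at 3:43:
Hour hand: 3 x 30 + 43 x 0.5 = 111.5 degrees
Minute hand: 43 x 6 = 258 degrees
Difference: |111.5 - 258| = 146.5 degrees
The angle is 146.5 degrees

Final answer: 146.5 degrees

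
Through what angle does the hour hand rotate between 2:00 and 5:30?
The hour hand moves 0.5 degrees per minute.
Time elapsed: 5:30 - 2:00 = 210 minutes
Angular displacement: 210 x 0.5 = 105 degrees

Final answer: 105 degrees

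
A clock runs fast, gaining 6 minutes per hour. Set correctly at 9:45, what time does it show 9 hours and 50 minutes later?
For every 60 true minutes, the faulty clock advances 60 + 6 = 66 minutes.
True elapsed: 9 hours and 50 minutes = 590 minutes.
Faulty clock advances: 590 x 66/60 = 649 minutes (drift: 59 minutes ahead).
Shown time: 9:45 + 649 minutes = 8:34.

Final answer: 8:34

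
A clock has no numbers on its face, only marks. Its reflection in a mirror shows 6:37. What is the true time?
Reflection across the vertical (12-6) axis maps a hand at angle A degrees to (360 - A) degrees, which sends a reading of T minutes past 12:00 to (720 - T) minutes past 12:00.
Mirror reads 6:37 = 397 minutes past 12:00.
Actual time: (720 - 397) mod 720 = 323 minutes = 5:23.

Final answer: 5:23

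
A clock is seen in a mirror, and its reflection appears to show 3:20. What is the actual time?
Reflection across the vertical (12-6) axis maps a hand at angle A degrees to (360 - A) degrees, which sends a reading of T minutes past 12:00 to (720 - T) minutes past 12:00.
Mirror reads 3:20 = 200 minutes past 12:00.
Actual time: (720 - 200) mod 720 = 520 minutes = 8:40.

Final answer: 8:40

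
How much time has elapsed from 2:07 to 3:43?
From 2:07 to 3:43:
(3 x 60 + 43) - (2 x 60 + 7) = 223 - 127 = 96 minutes
= 1 hour and 36 minutes

Final answer: 1 hour and 36 minutes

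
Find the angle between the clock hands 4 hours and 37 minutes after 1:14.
First find the time 4 hours and 37 minutes after 1:14.
Total minutes: 1 x 60 + 14 + 4 x 60 + 37 = 351.
351 mod 720 = 351 minutes = 5:51.
Now compute the angle at 5:51:
Hour hand: 5 x 30 + 51 x 0.5 = 175.5 degrees
Minute hand: 51 x 6 = 306 degrees
Difference: |175.5 - 306| = 130.5 degrees
The angle is 130.5 degrees

Final answer: 130.5 degrees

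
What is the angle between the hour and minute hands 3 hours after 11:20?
First find the time 3 hours after 11:20.
Total minutes: 11 x 60 + 20 + 3 x 60 + 0 = 860.
860 mod 720 = 140 minutes = 2:20.
Now compute the angle at 2:20:
Hour hand: 2 x 30 + 20 x 0.5 = 70 degrees
Minute hand: 20 x 6 = 120 degrees
Difference: |70 - 120| = 50 degrees
The angle is 50 degrees

Final answer: 50 degrees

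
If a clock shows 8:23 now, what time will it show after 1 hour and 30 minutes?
Starting time: 8:23
Adding 30 minutes to 23 minutes: 23 + 30 = 53 minutes
Adding 1 hour: 8 + 1 = 9
Final time: 9:53

Final answer: 9:53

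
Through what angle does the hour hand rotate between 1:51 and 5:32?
The hour hand moves 0.5 degrees per minute.
Time elapsed: 5:32 - 1:51 = 221 minutes
Angular displacement: 221 x 0.5 = 110.5 degrees

Final answer: 110.5 degrees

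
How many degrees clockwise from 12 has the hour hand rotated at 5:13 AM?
The hour hand moves 30 degrees per hour and 0.5 degrees per minute.
At 5:13: (5) x 30 + 13 x 0.5 = 150 + 6.5 = 156.5 degrees

Final answer: 156.5 degrees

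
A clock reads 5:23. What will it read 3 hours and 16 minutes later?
Starting time: 5:23
Adding 16 minutes to 23 minutes: 23 + 16 = 39 minutes
Adding 3 hours: 5 + 3 = 8
Final time: 8:39

Final answer: 8:39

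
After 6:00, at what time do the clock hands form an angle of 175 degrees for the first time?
At t minutes past 6:00, the hour hand is at 30 x 6 + 0.5t degrees and the minute hand is at 6t degrees.
The smaller angle between them is 175 degrees when |30H - 5.5t| = 175 or |30H - 5.5t| = 185.
With H = 6, solve 30 x 6 - 5.5t = +/- target for each target:
  t = (30 x 6 - 175) / 5.5 = 0.91
  t = (30 x 6 + 175) / 5.5 = 64.55 (outside (0, 60))
  t = (30 x 6 - 185) / 5.5 = -0.91 (outside (0, 60))
  t = (30 x 6 + 185) / 5.5 = 66.36 (outside (0, 60))
Valid solutions in (0, 60): {0.91} minutes.
The first occurrence is t = 0.91 minutes.
The hands form a 175-degree angle at 0.91 minutes past 6:00.

Final answer: 0.91 minutes past 6:00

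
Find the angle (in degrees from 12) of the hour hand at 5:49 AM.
The hour hand moves 30 degrees per hour and 0.5 degrees per minute.
At 5:49: (5) x 30 + 49 x 0.5 = 150 + 24.5 = 174.5 degrees

Final answer: 174.5 degrees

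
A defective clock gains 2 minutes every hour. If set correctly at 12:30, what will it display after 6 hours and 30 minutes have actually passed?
For every 60 true minutes, the faulty clock advances 60 + 2 = 62 minutes.
True elapsed: 6 hours and 30 minutes = 390 minutes.
Faulty clock advances: 390 x 62/60 = 403 minutes (drift: 13 minutes ahead).
Shown time: 12:30 + 403 minutes = 7:13.

Final answer: 7:13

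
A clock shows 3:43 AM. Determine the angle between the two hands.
Hour hand position: 3 x 30 + 43 x 0.5 = 111.5 degrees
Minute hand position: 43 x 6 = 258 degrees
Difference: |111.5 - 258| = 146.5 degrees
The angle between the hands is 146.5 degrees

Final answer: 146.5 degrees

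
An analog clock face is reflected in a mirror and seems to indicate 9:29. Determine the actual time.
Reflection across the vertical (12-6) axis maps a hand at angle A degrees to (360 - A) degrees, which sends a reading of T minutes past 12:00 to (720 - T) minutes past 12:00.
Mirror reads 9:29 = 569 minutes past 12:00.
Actual time: (720 - 569) mod 720 = 151 minutes = 2:31.

Final answer: 2:31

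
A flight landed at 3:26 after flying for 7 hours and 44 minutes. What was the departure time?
Starting time: 3:26 = 206 total minutes past 12:00
Subtracting: 7 hours and 44 minutes = 464 minutes
206 - 464 = -258 (negative, add 12 hours = 720) = 462 minutes
= 7 hours and 42 minutes past 12:00 = 7:42

Final answer: 7:42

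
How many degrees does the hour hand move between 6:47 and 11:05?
The hour hand moves 0.5 degrees per minute.
Time elapsed: 11:05 - 6:47 = 258 minutes
Angular displacement: 258 x 0.5 = 129 degrees

Final answer: 129 degrees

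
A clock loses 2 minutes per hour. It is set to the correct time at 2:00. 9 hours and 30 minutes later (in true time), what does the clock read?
For every 60 true minutes, the faulty clock advances 60 - 2 = 58 minutes.
True elapsed: 9 hours and 30 minutes = 570 minutes.
Faulty clock advances: 570 x 58/60 = 551 minutes (drift: 19 minutes behind).
Shown time: 2:00 + 551 minutes = 11:11.

Final answer: 11:11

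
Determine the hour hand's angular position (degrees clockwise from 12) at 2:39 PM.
The hour hand moves 30 degrees per hour and 0.5 degrees per minute.
At 2:39: (2) x 30 + 39 x 0.5 = 60 + 19.5 = 79.5 degrees

Final answer: 79.5 degrees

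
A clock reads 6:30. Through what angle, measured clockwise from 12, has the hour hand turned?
The hour hand moves 30 degrees per hour and 0.5 degrees per minute.
At 6:30: (6) x 30 + 30 x 0.5 = 180 + 15 = 195 degrees

Final answer: 195 degrees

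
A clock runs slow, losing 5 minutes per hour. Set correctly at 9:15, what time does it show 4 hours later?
For every 60 true minutes, the faulty clock advances 60 - 5 = 55 minutes.
True elapsed: 4 hours = 240 minutes.
Faulty clock advances: 240 x 55/60 = 220 minutes (drift: 20 minutes behind).
Shown time: 9:15 + 220 minutes = 12:55.

Final answer: 12:55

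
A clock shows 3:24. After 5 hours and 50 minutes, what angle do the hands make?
First find the time 5 hours and 50 minutes after 3:24.
Total minutes: 3 x 60 + 24 + 5 x 60 + 50 = 554.
554 mod 720 = 554 minutes = 9:14.
Now compute the angle at 9:14:
Hour hand: 9 x 30 + 14 x 0.5 = 277 degrees
Minute hand: 14 x 6 = 84 degrees
Difference: |277 - 84| = 193 degrees
Smaller angle: 360 - 193 = 167 degrees

Final answer: 167 degrees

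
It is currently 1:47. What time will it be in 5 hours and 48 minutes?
Starting time: 1:47
Adding 48 minutes to 47 minutes: 47 + 48 = 95 minutes = 1 hour and 35 minutes
Adding 5 hours: 1 + 5 + 1 (carry) = 7
Final time: 7:35

Final answer: 7:35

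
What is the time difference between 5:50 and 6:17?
From 5:50 to 6:17:
(6 x 60 + 17) - (5 x 60 + 50) = 377 - 350 = 27 minutes
= 27 minutes

Final answer: 27 minutes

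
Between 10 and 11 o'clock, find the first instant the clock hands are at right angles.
At t minutes past 10:00, the hour hand is at 30 x 10 + 0.5t degrees and the minute hand is at 6t degrees.
The smaller angle between them is 90 degrees when |30H - 5.5t| = 90 or |30H - 5.5t| = 270.
With H = 10, solve 30 x 10 - 5.5t = +/- target for each target:
  t = (30 x 10 - 90) / 5.5 = 38.18
  t = (30 x 10 + 90) / 5.5 = 70.91 (outside (0, 60))
  t = (30 x 10 - 270) / 5.5 = 5.45
  t = (30 x 10 + 270) / 5.5 = 103.64 (outside (0, 60))
Valid solutions in (0, 60): {5.45, 38.18} minutes.
First occurrence: t = 5.45 minutes.
The hands are at right angles at 5.45 minutes past 10:00.

Final answer: 5.45 minutes past 10:00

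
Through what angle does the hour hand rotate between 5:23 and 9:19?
The hour hand moves 0.5 degrees per minute.
Time elapsed: 9:19 - 5:23 = 236 minutes
Angular displacement: 236 x 0.5 = 118 degrees

Final answer: 118 degrees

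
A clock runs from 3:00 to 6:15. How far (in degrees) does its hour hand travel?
The hour hand moves 0.5 degrees per minute.
Time elapsed: 6:15 - 3:00 = 195 minutes
Angular displacement: 195 x 0.5 = 97.5 degrees

Final answer: 97.5 degrees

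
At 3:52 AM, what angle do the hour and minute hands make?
Hour hand position: 3 x 30 + 52 x 0.5 = 116 degrees
Minute hand position: 52 x 6 = 312 degrees
Difference: |116 - 312| = 196 degrees
Since 196 > 180, the smaller angle is 360 - 196 = 164 degrees

Final answer: 164 degrees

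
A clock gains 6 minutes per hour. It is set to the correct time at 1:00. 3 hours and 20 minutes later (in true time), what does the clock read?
For every 60 true minutes, the faulty clock advances 60 + 6 = 66 minutes.
True elapsed: 3 hours and 20 minutes = 200 minutes.
Faulty clock advances: 200 x 66/60 = 220 minutes (drift: 20 minutes ahead).
Shown time: 1:00 + 220 minutes = 4:40.

Final answer: 4:40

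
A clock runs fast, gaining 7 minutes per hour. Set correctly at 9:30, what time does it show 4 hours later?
For every 60 true minutes, the faulty clock advances 60 + 7 = 67 minutes.
True elapsed: 4 hours = 240 minutes.
Faulty clock advances: 240 x 67/60 = 268 minutes (drift: 28 minutes ahead).
Shown time: 9:30 + 268 minutes = 1:58.

Final answer: 1:58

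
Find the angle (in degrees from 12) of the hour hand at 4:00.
The hour hand moves 30 degrees per hour and 0.5 degrees per minute.
At 4:00: (4) x 30 + 0 x 0.5 = 120 + 0 = 120 degrees

Final answer: 120 degrees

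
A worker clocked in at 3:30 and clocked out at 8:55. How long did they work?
From 3:30 to 8:55:
(8 x 60 + 55) - (3 x 60 + 30) = 535 - 210 = 325 minutes
= 5 hours and 25 minutes

Final answer: 5 hours and 25 minutes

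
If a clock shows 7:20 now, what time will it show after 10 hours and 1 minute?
Starting time: 7:20
Adding 1 minute to 20 minutes: 20 + 1 = 21 minutes
Adding 10 hours: 7 + 10 = 17 - 12 = 5
Final time: 5:21

Final answer: 5:21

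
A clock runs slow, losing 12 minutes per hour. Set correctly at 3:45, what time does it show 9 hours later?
For every 60 true minutes, the faulty clock advances 60 - 12 = 48 minutes.
True elapsed: 9 hours = 540 minutes.
Faulty clock advances: 540 x 48/60 = 432 minutes (drift: 108 minutes behind).
Shown time: 3:45 + 432 minutes = 10:57.

Final answer: 10:57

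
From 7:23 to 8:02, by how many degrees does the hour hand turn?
The hour hand moves 0.5 degrees per minute.
Time elapsed: 8:02 - 7:23 = 39 minutes
Angular displacement: 39 x 0.5 = 19.5 degrees

Final answer: 19.5 degrees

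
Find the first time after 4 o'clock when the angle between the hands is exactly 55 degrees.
At t minutes past 4:00, the hour hand is at 30 x 4 + 0.5t degrees and the minute hand is at 6t degrees.
The smaller angle between them is 55 degrees when |30H - 5.5t| = 55 or |30H - 5.5t| = 305.
With H = 4, solve 30 x 4 - 5.5t = +/- target for each target:
  t = (30 x 4 - 55) / 5.5 = 11.82
  t = (30 x 4 + 55) / 5.5 = 31.82
  t = (30 x 4 - 305) / 5.5 = -33.64 (outside (0, 60))
  t = (30 x 4 + 305) / 5.5 = 77.27 (outside (0, 60))
Valid solutions in (0, 60): {11.82, 31.82} minutes.
The first occurrence is t = 11.82 minutes.
The hands form a 55-degree angle at 11.82 minutes past 4:00.

Final answer: 11.82 minutes past 4:00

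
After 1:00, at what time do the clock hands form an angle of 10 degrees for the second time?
At t minutes past 1:00, the hour hand is at 30 x 1 + 0.5t degrees and the minute hand is at 6t degrees.
The smaller angle between them is 10 degrees when |30H - 5.5t| = 10 or |30H - 5.5t| = 350.
With H = 1, solve 30 x 1 - 5.5t = +/- target for each target:
  t = (30 x 1 - 10) / 5.5 = 3.64
  t = (30 x 1 + 10) / 5.5 = 7.27
  t = (30 x 1 - 350) / 5.5 = -58.18 (outside (0, 60))
  t = (30 x 1 + 350) / 5.5 = 69.09 (outside (0, 60))
Valid solutions in (0, 60): {3.64, 7.27} minutes.
The second occurrence is t = 7.27 minutes.
The hands form a 10-degree angle at 7.27 minutes past 1:00.

Final answer: 7.27 minutes past 1:00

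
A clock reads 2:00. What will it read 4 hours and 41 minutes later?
Starting time: 2:00
Adding 41 minutes to 0 minutes: 0 + 41 = 41 minutes
Adding 4 hours: 2 + 4 = 6
Final time: 6:41

Final answer: 6:41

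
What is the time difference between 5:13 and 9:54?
From 5:13 to 9:54:
(9 x 60 + 54) - (5 x 60 + 13) = 594 - 313 = 281 minutes
= 4 hours and 41 minutes

Final answer: 4 hours and 41 minutes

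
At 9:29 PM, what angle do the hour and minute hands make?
Hour hand position: 9 x 30 + 29 x 0.5 = 284.5 degrees
Minute hand position: 29 x 6 = 174 degrees
Difference: |284.5 - 174| = 110.5 degrees
The angle between the hands is 110.5 degrees

Final answer: 110.5 degrees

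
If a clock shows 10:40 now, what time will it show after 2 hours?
Starting time: 10:40
Adding 0 minutes to 40 minutes: 40 + 0 = 40 minutes
Adding 2 hours: 10 + 2 = 12
Final time: 12:40

Final answer: 12:40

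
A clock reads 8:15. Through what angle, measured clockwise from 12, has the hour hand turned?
The hour hand moves 30 degrees per hour and 0.5 degrees per minute.
At 8:15: (8) x 30 + 15 x 0.5 = 240 + 7.5 = 247.5 degrees

Final answer: 247.5 degrees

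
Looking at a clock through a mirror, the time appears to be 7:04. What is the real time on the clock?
Reflection across the vertical (12-6) axis maps a hand at angle A degrees to (360 - A) degrees, which sends a reading of T minutes past 12:00 to (720 - T) minutes past 12:00.
Mirror reads 7:04 = 424 minutes past 12:00.
Actual time: (720 - 424) mod 720 = 296 minutes = 4:56.

Final answer: 4:56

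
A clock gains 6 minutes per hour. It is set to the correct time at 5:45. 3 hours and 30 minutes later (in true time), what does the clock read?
For every 60 true minutes, the faulty clock advances 60 + 6 = 66 minutes.
True elapsed: 3 hours and 30 minutes = 210 minutes.
Faulty clock advances: 210 x 66/60 = 231 minutes (drift: 21 minutes ahead).
Shown time: 5:45 + 231 minutes = 9:36.

Final answer: 9:36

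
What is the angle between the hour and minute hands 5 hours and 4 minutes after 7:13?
First find the time 5 hours and 4 minutes after 7:13.
Total minutes: 7 x 60 + 13 + 5 x 60 + 4 = 737.
737 mod 720 = 17 minutes = 12:17.
Now compute the angle at 12:17:
Hour hand: 0 x 30 + 17 x 0.5 = 8.5 degrees
Minute hand: 17 x 6 = 102 degrees
Difference: |8.5 - 102| = 93.5 degrees
The angle is 93.5 degrees

Final answer: 93.5 degrees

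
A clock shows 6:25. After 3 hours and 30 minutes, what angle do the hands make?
First find the time 3 hours and 30 minutes after 6:25.
Total minutes: 6 x 60 + 25 + 3 x 60 + 30 = 595.
595 mod 720 = 595 minutes = 9:55.
Now compute the angle at 9:55:
Hour hand: 9 x 30 + 55 x 0.5 = 297.5 degrees
Minute hand: 55 x 6 = 330 degrees
Difference: |297.5 - 330| = 32.5 degrees
The angle is 32.5 degrees

Final answer: 32.5 degrees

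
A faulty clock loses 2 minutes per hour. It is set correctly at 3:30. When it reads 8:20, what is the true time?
For every 60 true minutes, the faulty clock advances 58 minutes, so 1 faulty-clock minute corresponds to 60/58 true minutes.
From 3:30 to 8:20 on the faulty dial is 290 minutes.
True elapsed: 290 x 60/58 = 300 minutes = 5 hours.
True time: 3:30 + 5 hours = 8:30.

Final answer: 8:30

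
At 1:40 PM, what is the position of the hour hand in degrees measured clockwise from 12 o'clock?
The hour hand moves 30 degrees per hour and 0.5 degrees per minute.
At 1:40: (1) x 30 + 40 x 0.5 = 30 + 20 = 50 degrees

Final answer: 50 degrees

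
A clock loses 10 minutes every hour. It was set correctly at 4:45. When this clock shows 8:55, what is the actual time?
For every 60 true minutes, the faulty clock advances 50 minutes, so 1 faulty-clock minute corresponds to 60/50 true minutes.
From 4:45 to 8:55 on the faulty dial is 250 minutes.
True elapsed: 250 x 60/50 = 300 minutes = 5 hours.
True time: 4:45 + 5 hours = 9:45.

Final answer: 9:45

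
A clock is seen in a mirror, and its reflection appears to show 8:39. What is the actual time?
Reflection across the vertical (12-6) axis maps a hand at angle A degrees to (360 - A) degrees, which sends a reading of T minutes past 12:00 to (720 - T) minutes past 12:00.
Mirror reads 8:39 = 519 minutes past 12:00.
Actual time: (720 - 519) mod 720 = 201 minutes = 3:21.

Final answer: 3:21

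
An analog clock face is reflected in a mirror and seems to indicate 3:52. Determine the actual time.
Reflection across the vertical (12-6) axis maps a hand at angle A degrees to (360 - A) degrees, which sends a reading of T minutes past 12:00 to (720 - T) minutes past 12:00.
Mirror reads 3:52 = 232 minutes past 12:00.
Actual time: (720 - 232) mod 720 = 488 minutes = 8:08.

Final answer: 8:08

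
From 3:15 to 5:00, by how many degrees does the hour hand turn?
The hour hand moves 0.5 degrees per minute.
Time elapsed: 5:00 - 3:15 = 105 minutes
Angular displacement: 105 x 0.5 = 52.5 degrees

Final answer: 52.5 degrees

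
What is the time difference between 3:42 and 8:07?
From 3:42 to 8:07:
(8 x 60 + 7) - (3 x 60 + 42) = 487 - 222 = 265 minutes
= 4 hours and 25 minutes

Final answer: 4 hours and 25 minutes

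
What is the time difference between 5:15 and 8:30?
From 5:15 to 8:30:
(8 x 60 + 30) - (5 x 60 + 15) = 510 - 315 = 195 minutes
= 3 hours and 15 minutes

Final answer: 3 hours and 15 minutes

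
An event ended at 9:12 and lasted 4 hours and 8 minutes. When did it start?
Starting time: 9:12 = 552 total minutes past 12:00
Subtracting: 4 hours and 8 minutes = 248 minutes
552 - 248 = 304 minutes
= 5 hours and 4 minutes past 12:00 = 5:04

Final answer: 5:04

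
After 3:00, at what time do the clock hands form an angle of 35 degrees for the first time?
At t minutes past 3:00, the hour hand is at 30 x 3 + 0.5t degrees and the minute hand is at 6t degrees.
The smaller angle between them is 35 degrees when |30H - 5.5t| = 35 or |30H - 5.5t| = 325.
With H = 3, solve 30 x 3 - 5.5t = +/- target for each target:
  t = (30 x 3 - 35) / 5.5 = 10
  t = (30 x 3 + 35) / 5.5 = 22.73
  t = (30 x 3 - 325) / 5.5 = -42.73 (outside (0, 60))
  t = (30 x 3 + 325) / 5.5 = 75.45 (outside (0, 60))
Valid solutions in (0, 60): {10, 22.73} minutes.
The first occurrence is t = 10 minutes.
The hands form a 35-degree angle at 10 minutes past 3:00.

Final answer: 10 minutes past 3:00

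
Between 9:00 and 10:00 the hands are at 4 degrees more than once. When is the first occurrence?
At t minutes past 9:00, the hour hand is at 30 x 9 + 0.5t degrees and the minute hand is at 6t degrees.
The smaller angle between them is 4 degrees when |30H - 5.5t| = 4 or |30H - 5.5t| = 356.
With H = 9, solve 30 x 9 - 5.5t = +/- target for each target:
  t = (30 x 9 - 4) / 5.5 = 48.36
  t = (30 x 9 + 4) / 5.5 = 49.82
  t = (30 x 9 - 356) / 5.5 = -15.64 (outside (0, 60))
  t = (30 x 9 + 356) / 5.5 = 113.82 (outside (0, 60))
Valid solutions in (0, 60): {48.36, 49.82} minutes.
The first occurrence is t = 48.36 minutes.
The hands form a 4-degree angle at 48.36 minutes past 9:00.

Final answer: 48.36 minutes past 9:00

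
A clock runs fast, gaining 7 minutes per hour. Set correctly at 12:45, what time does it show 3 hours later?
For every 60 true minutes, the faulty clock advances 60 + 7 = 67 minutes.
True elapsed: 3 hours = 180 minutes.
Faulty clock advances: 180 x 67/60 = 201 minutes (drift: 21 minutes ahead).
Shown time: 12:45 + 201 minutes = 4:06.

Final answer: 4:06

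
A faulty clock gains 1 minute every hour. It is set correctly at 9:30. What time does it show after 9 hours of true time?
For every 60 true minutes, the faulty clock advances 60 + 1 = 61 minutes.
True elapsed: 9 hours = 540 minutes.
Faulty clock advances: 540 x 61/60 = 549 minutes (drift: 9 minutes ahead).
Shown time: 9:30 + 549 minutes = 6:39.

Final answer: 6:39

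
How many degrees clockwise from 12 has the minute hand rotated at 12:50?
The minute hand moves 6 degrees per minute.
At 12:50: 50 x 6 = 300 degrees

Final answer: 300 degrees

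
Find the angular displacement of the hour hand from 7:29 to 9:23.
The hour hand moves 0.5 degrees per minute.
Time elapsed: 9:23 - 7:29 = 114 minutes
Angular displacement: 114 x 0.5 = 57 degrees

Final answer: 57 degrees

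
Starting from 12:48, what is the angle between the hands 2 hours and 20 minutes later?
First find the time 2 hours and 20 minutes after 12:48.
Total minutes: 12 x 60 + 48 + 2 x 60 + 20 = 908.
908 mod 720 = 188 minutes = 3:08.
Now compute the angle at 3:08:
Hour hand: 3 x 30 + 8 x 0.5 = 94 degrees
Minute hand: 8 x 6 = 48 degrees
Difference: |94 - 48| = 46 degrees
The angle is 46 degrees

Final answer: 46 degrees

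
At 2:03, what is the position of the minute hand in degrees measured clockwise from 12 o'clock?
The minute hand moves 6 degrees per minute.
At 2:03: 3 x 6 = 18 degrees

Final answer: 18 degrees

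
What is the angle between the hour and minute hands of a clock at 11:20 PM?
Hour hand position: 11 x 30 + 20 x 0.5 = 340 degrees
Minute hand position: 20 x 6 = 120 degrees
Difference: |340 - 120| = 220 degrees
Since 220 > 180, the smaller angle is 360 - 220 = 140 degrees

Final answer: 140 degrees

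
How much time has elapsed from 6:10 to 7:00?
From 6:10 to 7:00:
(7 x 60 + 0) - (6 x 60 + 10) = 420 - 370 = 50 minutes
= 50 minutes

Final answer: 50 minutes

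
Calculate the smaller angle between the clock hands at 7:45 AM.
Hour hand position: 7 x 30 + 45 x 0.5 = 232.5 degrees
Minute hand position: 45 x 6 = 270 degrees
Difference: |232.5 - 270| = 37.5 degrees
The angle between the hands is 37.5 degrees

Final answer: 37.5 degrees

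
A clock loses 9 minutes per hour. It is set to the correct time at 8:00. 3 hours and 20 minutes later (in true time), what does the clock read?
For every 60 true minutes, the faulty clock advances 60 - 9 = 51 minutes.
True elapsed: 3 hours and 20 minutes = 200 minutes.
Faulty clock advances: 200 x 51/60 = 170 minutes (drift: 30 minutes behind).
Shown time: 8:00 + 170 minutes = 10:50.

Final answer: 10:50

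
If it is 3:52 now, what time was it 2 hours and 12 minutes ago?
Starting time: 3:52 = 232 total minutes past 12:00
Subtracting: 2 hours and 12 minutes = 132 minutes
232 - 132 = 100 minutes
= 1 hour and 40 minutes past 12:00 = 1:40

Final answer: 1:40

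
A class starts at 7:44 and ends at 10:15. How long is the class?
From 7:44 to 10:15:
(10 x 60 + 15) - (7 x 60 + 44) = 615 - 464 = 151 minutes
= 2 hours and 31 minutes

Final answer: 2 hours and 31 minutes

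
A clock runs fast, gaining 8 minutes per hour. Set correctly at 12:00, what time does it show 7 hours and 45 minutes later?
For every 60 true minutes, the faulty clock advances 60 + 8 = 68 minutes.
True elapsed: 7 hours and 45 minutes = 465 minutes.
Faulty clock advances: 465 x 68/60 = 527 minutes (drift: 62 minutes ahead).
Shown time: 12:00 + 527 minutes = 8:47.

Final answer: 8:47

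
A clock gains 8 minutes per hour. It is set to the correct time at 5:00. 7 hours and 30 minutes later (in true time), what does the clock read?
For every 60 true minutes, the faulty clock advances 60 + 8 = 68 minutes.
True elapsed: 7 hours and 30 minutes = 450 minutes.
Faulty clock advances: 450 x 68/60 = 510 minutes (drift: 60 minutes ahead).
Shown time: 5:00 + 510 minutes = 1:30.

Final answer: 1:30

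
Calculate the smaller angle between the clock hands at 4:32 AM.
Hour hand position: 4 x 30 + 32 x 0.5 = 136 degrees
Minute hand position: 32 x 6 = 192 degrees
Difference: |136 - 192| = 56 degrees
The angle between the hands is 56 degrees

Final answer: 56 degrees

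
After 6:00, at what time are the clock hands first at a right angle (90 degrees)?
At t minutes past 6:00, the hour hand is at 30 x 6 + 0.5t degrees and the minute hand is at 6t degrees.
The smaller angle between them is 90 degrees when |30H - 5.5t| = 90 or |30H - 5.5t| = 270.
With H = 6, solve 30 x 6 - 5.5t = +/- target for each target:
  t = (30 x 6 - 90) / 5.5 = 16.36
  t = (30 x 6 + 90) / 5.5 = 49.09
  t = (30 x 6 - 270) / 5.5 = -16.36 (outside (0, 60))
  t = (30 x 6 + 270) / 5.5 = 81.82 (outside (0, 60))
Valid solutions in (0, 60): {16.36, 49.09} minutes.
First occurrence: t = 16.36 minutes.
The hands are at right angles at 16.36 minutes past 6:00.

Final answer: 16.36 minutes past 6:00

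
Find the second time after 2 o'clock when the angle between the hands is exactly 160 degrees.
At t minutes past 2:00, the hour hand is at 30 x 2 + 0.5t degrees and the minute hand is at 6t degrees.
The smaller angle between them is 160 degrees when |30H - 5.5t| = 160 or |30H - 5.5t| = 200.
With H = 2, solve 30 x 2 - 5.5t = +/- target for each target:
  t = (30 x 2 - 160) / 5.5 = -18.18 (outside (0, 60))
  t = (30 x 2 + 160) / 5.5 = 40
  t = (30 x 2 - 200) / 5.5 = -25.45 (outside (0, 60))
  t = (30 x 2 + 200) / 5.5 = 47.27
Valid solutions in (0, 60): {40, 47.27} minutes.
The second occurrence is t = 47.27 minutes.
The hands form a 160-degree angle at 47.27 minutes past 2:00.

Final answer: 47.27 minutes past 2:00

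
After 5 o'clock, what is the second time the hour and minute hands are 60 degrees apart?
At t minutes past 5:00, the hour hand is at 30 x 5 + 0.5t degrees and the minute hand is at 6t degrees.
The smaller angle between them is 60 degrees when |30H - 5.5t| = 60 or |30H - 5.5t| = 300.
With H = 5, solve 30 x 5 - 5.5t = +/- target for each target:
  t = (30 x 5 - 60) / 5.5 = 16.36
  t = (30 x 5 + 60) / 5.5 = 38.18
  t = (30 x 5 - 300) / 5.5 = -27.27 (outside (0, 60))
  t = (30 x 5 + 300) / 5.5 = 81.82 (outside (0, 60))
Valid solutions in (0, 60): {16.36, 38.18} minutes.
The second occurrence is t = 38.18 minutes.
The hands form a 60-degree angle at 38.18 minutes past 5:00.

Final answer: 38.18 minutes past 5:00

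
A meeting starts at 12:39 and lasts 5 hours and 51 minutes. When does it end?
Starting time: 12:39
Adding 51 minutes to 39 minutes: 39 + 51 = 90 minutes = 1 hour and 30 minutes
Adding 5 hours: 12 + 5 + 1 (carry) = 18 - 12 = 6
Final time: 6:30

Final answer: 6:30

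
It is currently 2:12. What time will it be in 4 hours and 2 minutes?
Starting time: 2:12
Adding 2 minutes to 12 minutes: 12 + 2 = 14 minutes
Adding 4 hours: 2 + 4 = 6
Final time: 6:14

Final answer: 6:14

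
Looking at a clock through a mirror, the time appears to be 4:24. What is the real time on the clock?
Reflection across the vertical (12-6) axis maps a hand at angle A degrees to (360 - A) degrees, which sends a reading of T minutes past 12:00 to (720 - T) minutes past 12:00.
Mirror reads 4:24 = 264 minutes past 12:00.
Actual time: (720 - 264) mod 720 = 456 minutes = 7:36.

Final answer: 7:36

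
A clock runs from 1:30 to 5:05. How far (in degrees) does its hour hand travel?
The hour hand moves 0.5 degrees per minute.
Time elapsed: 5:05 - 1:30 = 215 minutes
Angular displacement: 215 x 0.5 = 107.5 degrees

Final answer: 107.5 degrees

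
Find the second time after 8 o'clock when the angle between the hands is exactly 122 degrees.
At t minutes past 8:00, the hour hand is at 30 x 8 + 0.5t degrees and the minute hand is at 6t degrees.
The smaller angle between them is 122 degrees when |30H - 5.5t| = 122 or |30H - 5.5t| = 238.
With H = 8, solve 30 x 8 - 5.5t = +/- target for each target:
  t = (30 x 8 - 122) / 5.5 = 21.45
  t = (30 x 8 + 122) / 5.5 = 65.82 (outside (0, 60))
  t = (30 x 8 - 238) / 5.5 = 0.36
  t = (30 x 8 + 238) / 5.5 = 86.91 (outside (0, 60))
Valid solutions in (0, 60): {0.36, 21.45} minutes.
The second occurrence is t = 21.45 minutes.
The hands form a 122-degree angle at 21.45 minutes past 8:00.

Final answer: 21.45 minutes past 8:00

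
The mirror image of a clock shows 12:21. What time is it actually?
Reflection across the vertical (12-6) axis maps a hand at angle A degrees to (360 - A) degrees, which sends a reading of T minutes past 12:00 to (720 - T) minutes past 12:00.
Mirror reads 12:21 = 21 minutes past 12:00.
Actual time: (720 - 21) mod 720 = 699 minutes = 11:39.

Final answer: 11:39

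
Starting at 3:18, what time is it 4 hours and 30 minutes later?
Starting time: 3:18
Adding 30 minutes to 18 minutes: 18 + 30 = 48 minutes
Adding 4 hours: 3 + 4 = 7
Final time: 7:48

Final answer: 7:48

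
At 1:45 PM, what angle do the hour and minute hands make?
Hour hand position: 1 x 30 + 45 x 0.5 = 52.5 degrees
Minute hand position: 45 x 6 = 270 degrees
Difference: |52.5 - 270| = 217.5 degrees
Since 217.5 > 180, the smaller angle is 360 - 217.5 = 142.5 degrees

Final answer: 142.5 degrees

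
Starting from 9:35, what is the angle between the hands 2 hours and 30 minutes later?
First find the time 2 hours and 30 minutes after 9:35.
Total minutes: 9 x 60 + 35 + 2 x 60 + 30 = 725.
725 mod 720 = 5 minutes = 12:05.
Now compute the angle at 12:05:
Hour hand: 0 x 30 + 5 x 0.5 = 2.5 degrees
Minute hand: 5 x 6 = 30 degrees
Difference: |2.5 - 30| = 27.5 degrees
The angle is 27.5 degrees

Final answer: 27.5 degrees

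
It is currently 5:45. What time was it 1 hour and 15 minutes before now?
Starting time: 5:45 = 345 total minutes past 12:00
Subtracting: 1 hour and 15 minutes = 75 minutes
345 - 75 = 270 minutes
= 4 hours and 30 minutes past 12:00 = 4:30

Final answer: 4:30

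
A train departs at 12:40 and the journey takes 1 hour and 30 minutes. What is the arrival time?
Starting time: 12:40
Adding 30 minutes to 40 minutes: 40 + 30 = 70 minutes = 1 hour and 10 minutes
Adding 1 hour: 12 + 1 + 1 (carry) = 14 - 12 = 2
Final time: 2:10

Final answer: 2:10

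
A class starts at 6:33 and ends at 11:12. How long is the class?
From 6:33 to 11:12:
(11 x 60 + 12) - (6 x 60 + 33) = 672 - 393 = 279 minutes
= 4 hours and 39 minutes

Final answer: 4 hours and 39 minutes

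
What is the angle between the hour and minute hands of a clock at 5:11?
Hour hand position: 5 x 30 + 11 x 0.5 = 155.5 degrees
Minute hand position: 11 x 6 = 66 degrees
Difference: |155.5 - 66| = 89.5 degrees
The angle between the hands is 89.5 degrees

Final answer: 89.5 degrees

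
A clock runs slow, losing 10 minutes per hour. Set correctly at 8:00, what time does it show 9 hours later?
For every 60 true minutes, the faulty clock advances 60 - 10 = 50 minutes.
True elapsed: 9 hours = 540 minutes.
Faulty clock advances: 540 x 50/60 = 450 minutes (drift: 90 minutes behind).
Shown time: 8:00 + 450 minutes = 3:30.

Final answer: 3:30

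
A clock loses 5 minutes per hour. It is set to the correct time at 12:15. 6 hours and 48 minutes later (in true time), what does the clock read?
For every 60 true minutes, the faulty clock advances 60 - 5 = 55 minutes.
True elapsed: 6 hours and 48 minutes = 408 minutes.
Faulty clock advances: 408 x 55/60 = 374 minutes (drift: 34 minutes behind).
Shown time: 12:15 + 374 minutes = 6:29.

Final answer: 6:29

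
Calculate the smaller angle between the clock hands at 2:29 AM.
Hour hand position: 2 x 30 + 29 x 0.5 = 74.5 degrees
Minute hand position: 29 x 6 = 174 degrees
Difference: |74.5 - 174| = 99.5 degrees
The angle between the hands is 99.5 degrees

Final answer: 99.5 degrees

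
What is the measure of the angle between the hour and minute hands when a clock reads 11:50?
Hour hand position: 11 x 30 + 50 x 0.5 = 355 degrees
Minute hand position: 50 x 6 = 300 degrees
Difference: |355 - 300| = 55 degrees
The angle between the hands is 55 degrees

Final answer: 55 degrees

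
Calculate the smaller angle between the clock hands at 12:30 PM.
Hour hand position: 0 x 30 + 30 x 0.5 = 15 degrees
Minute hand position: 30 x 6 = 180 degrees
Difference: |15 - 180| = 165 degrees
The angle between the hands is 165 degrees

Final answer: 165 degrees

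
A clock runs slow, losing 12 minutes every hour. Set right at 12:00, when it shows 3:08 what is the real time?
For every 60 true minutes, the faulty clock advances 48 minutes, so 1 faulty-clock minute corresponds to 60/48 true minutes.
From 12:00 to 3:08 on the faulty dial is 188 minutes.
True elapsed: 188 x 60/48 = 235 minutes = 3 hours and 55 minutes.
True time: 12:00 + 3 hours and 55 minutes = 3:55.

Final answer: 3:55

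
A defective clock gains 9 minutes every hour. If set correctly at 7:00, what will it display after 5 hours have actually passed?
For every 60 true minutes, the faulty clock advances 60 + 9 = 69 minutes.
True elapsed: 5 hours = 300 minutes.
Faulty clock advances: 300 x 69/60 = 345 minutes (drift: 45 minutes ahead).
Shown time: 7:00 + 345 minutes = 12:45.

Final answer: 12:45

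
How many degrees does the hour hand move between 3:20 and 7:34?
The hour hand moves 0.5 degrees per minute.
Time elapsed: 7:34 - 3:20 = 254 minutes
Angular displacement: 254 x 0.5 = 127 degrees

Final answer: 127 degrees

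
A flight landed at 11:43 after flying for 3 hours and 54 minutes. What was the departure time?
Starting time: 11:43 = 703 total minutes past 12:00
Subtracting: 3 hours and 54 minutes = 234 minutes
703 - 234 = 469 minutes
= 7 hours and 49 minutes past 12:00 = 7:49

Final answer: 7:49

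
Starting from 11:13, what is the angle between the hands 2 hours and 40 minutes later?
First find the time 2 hours and 40 minutes after 11:13.
Total minutes: 11 x 60 + 13 + 2 x 60 + 40 = 833.
833 mod 720 = 113 minutes = 1:53.
Now compute the angle at 1:53:
Hour hand: 1 x 30 + 53 x 0.5 = 56.5 degrees
Minute hand: 53 x 6 = 318 degrees
Difference: |56.5 - 318| = 261.5 degrees
Smaller angle: 360 - 261.5 = 98.5 degrees

Final answer: 98.5 degrees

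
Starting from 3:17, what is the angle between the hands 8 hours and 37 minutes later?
First find the time 8 hours and 37 minutes after 3:17.
Total minutes: 3 x 60 + 17 + 8 x 60 + 37 = 714.
714 mod 720 = 714 minutes = 11:54.
Now compute the angle at 11:54:
Hour hand: 11 x 30 + 54 x 0.5 = 357 degrees
Minute hand: 54 x 6 = 324 degrees
Difference: |357 - 324| = 33 degrees
The angle is 33 degrees

Final answer: 33 degrees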